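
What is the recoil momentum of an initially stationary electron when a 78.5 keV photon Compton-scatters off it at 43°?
3.0182e-23 kg·m/s

The electron is initially at rest, so by conservation of momentum:
p⃗_e = p⃗₀ − p⃗'  (incident photon momentum minus scattered photon momentum)

Photon momentum magnitudes (p = h/λ = E/c):
λ₀ = hc/E₀ = 15.7942 pm → p₀ = h/λ₀ = 4.1953e-23 kg·m/s
Δλ = λ_C(1 − cos 43°) = 0.6518 pm
λ' = 16.4460 pm → p' = h/λ' = 4.0290e-23 kg·m/s

The scattered photon makes angle θ = 43° with the incident direction, so by the law of cosines:
|p⃗_e|² = p₀² + p'² − 2p₀p'cos θ
|p⃗_e|² = (4.1953e-23)² + (4.0290e-23)² − 2·4.1953e-23·4.0290e-23·cos(43°)
|p⃗_e| = 3.0182e-23 kg·m/s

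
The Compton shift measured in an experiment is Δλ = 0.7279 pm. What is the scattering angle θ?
45.57°

From the Compton formula Δλ = λ_C(1 - cos θ), we can solve for θ:

cos θ = 1 - Δλ/λ_C

Given:
- Δλ = 0.7279 pm
- λ_C = h/(m_e·c) ≈ 2.42631024 pm

cos θ = 1 - 0.7279/2.42631024
cos θ = 1 - 0.300003
cos θ = 0.699997

θ = arccos(0.699997)
θ = 45.57°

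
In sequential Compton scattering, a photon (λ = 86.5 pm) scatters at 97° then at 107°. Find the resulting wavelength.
92.3577 pm

Apply Compton shift twice:

First scattering at θ₁ = 97°:
Δλ₁ = λ_C(1 - cos(97°))
Δλ₁ = 2.4263 × 1.1219
Δλ₁ = 2.7220 pm

After first scattering:
λ₁ = 86.5 + 2.7220 = 89.2220 pm

Second scattering at θ₂ = 107°:
Δλ₂ = λ_C(1 - cos(107°))
Δλ₂ = 2.4263 × 1.2924
Δλ₂ = 3.1357 pm

Final wavelength:
λ₂ = 89.2220 + 3.1357 = 92.3577 pm

Total shift: Δλ_total = 2.7220 + 3.1357 = 5.8577 pm

(Intermediate values are shown rounded; full precision is carried through to the final answer.)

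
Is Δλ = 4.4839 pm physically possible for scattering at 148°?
Yes, consistent

Calculate the expected shift for θ = 148°:

Δλ_expected = λ_C(1 - cos(148°))
Δλ_expected = 2.4263 × (1 - cos(148°))
Δλ_expected = 2.4263 × 1.8480
Δλ_expected = 4.4839 pm

Given shift: 4.4839 pm
Expected shift: 4.4839 pm
Difference: 0.0000 pm

The values match. This is consistent with Compton scattering at the stated angle.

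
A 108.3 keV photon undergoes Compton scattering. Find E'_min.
76.0600 keV (at θ = 180°)

The scattered photon has minimum energy when its wavelength is maximum, i.e., when the Compton shift Δλ = λ_C(1 − cos θ) is maximum. This occurs at θ = 180° (backscattering), giving Δλ_max = 2λ_C = 4.8526 pm.

Initial wavelength: λ₀ = hc/E₀ = 11.4482 pm
Maximum final wavelength: λ'_max = λ₀ + 2λ_C = 11.4482 + 4.8526 = 16.3008 pm
Minimum final energy: E'_min = hc/λ'_max = 76.0600 keV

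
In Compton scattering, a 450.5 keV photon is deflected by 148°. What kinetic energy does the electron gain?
279.1584 keV

By energy conservation: K_e = E_initial - E_final

First find the scattered photon energy:
Initial wavelength: λ = hc/E = 2.7521 pm
Compton shift: Δλ = λ_C(1 - cos(148°)) = 4.4839 pm
Final wavelength: λ' = 2.7521 + 4.4839 = 7.2361 pm
Final photon energy: E' = hc/λ' = 171.3416 keV

Electron kinetic energy:
K_e = E - E' = 450.5000 - 171.3416 = 279.1584 keV

(Intermediate values are shown rounded; full precision is carried through to the final answer.)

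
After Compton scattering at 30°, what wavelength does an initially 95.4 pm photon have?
95.7251 pm

Using the Compton formula: λ' = λ + λ_C(1 − cos θ)

For θ = 30°, cos θ = √3/2 (exact) ≈ 0.8660, so:
1 − cos 30° = 1 − (√3/2) ≈ 0.1340

Δλ = λ_C × 0.1340 = 2.4263 × 0.1340 = 0.3251 pm

λ' = 95.4 + 0.3251 = 95.7251 pm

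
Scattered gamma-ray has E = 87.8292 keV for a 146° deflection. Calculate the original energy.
128.1001 keV

Convert final energy to wavelength (hc ≈ 1239.842 keV·pm):
λ' = hc/E' = 1239.842 / 87.8292 = 14.1165 pm

Calculate the Compton shift:
Δλ = λ_C(1 - cos(146°))
Δλ = 2.4263 × (1 - cos(146°))
Δλ = 4.4378 pm

Initial wavelength:
λ = λ' - Δλ = 14.1165 - 4.4378 = 9.6787 pm

Initial energy:
E = hc/λ = 1239.842 / 9.6787 = 128.1001 keV

(Intermediate values are shown rounded; full precision is carried through to the final answer.)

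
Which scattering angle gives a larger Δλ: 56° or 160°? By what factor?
160° produces the larger shift by a factor of 4.400

Calculate both shifts using Δλ = λ_C(1 - cos θ):

For θ₁ = 56°:
Δλ₁ = 2.4263 × (1 - cos(56°))
Δλ₁ = 2.4263 × 0.4408
Δλ₁ = 1.0695 pm

For θ₂ = 160°:
Δλ₂ = 2.4263 × (1 - cos(160°))
Δλ₂ = 2.4263 × 1.9397
Δλ₂ = 4.7063 pm

The 160° angle produces the larger shift.
Ratio: 4.7063/1.0695 = 4.400

(Intermediate values are shown rounded; full precision is carried through to the final answer.)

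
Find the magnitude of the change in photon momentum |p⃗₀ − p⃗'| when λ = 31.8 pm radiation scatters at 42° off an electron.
1.4796e-23 kg·m/s

Photon momentum magnitude is p = h/λ.

Initial momentum:
p₀ = h/λ = 6.6261e-34/3.1800e-11 = 2.0837e-23 kg·m/s

After scattering:
λ' = λ + Δλ = 31.8 + 0.6232 = 32.4232 pm
p' = h/λ' = 6.6261e-34/3.2423e-11 = 2.0436e-23 kg·m/s

Momentum is a vector; the scattered photon's direction makes angle θ = 42° with the incident direction. The magnitude of the vector change Δp⃗ = p⃗₀ − p⃗' is found from the law of cosines:
|Δp⃗|² = p₀² + p'² − 2p₀p'cos θ
|Δp⃗|² = (2.0837e-23)² + (2.0436e-23)² − 2·2.0837e-23·2.0436e-23·cos(42°)
|Δp⃗| = 1.4796e-23 kg·m/s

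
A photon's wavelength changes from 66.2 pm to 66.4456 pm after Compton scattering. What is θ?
26.00°

First find the wavelength shift:
Δλ = λ' - λ = 66.4456 - 66.2 = 0.2456 pm

Using Δλ = λ_C(1 - cos θ), with λ_C = h/(m_e·c) ≈ 2.42631024 pm:
cos θ = 1 - Δλ/λ_C
cos θ = 1 - 0.2456/2.42631024
cos θ = 0.898776

θ = arccos(0.898776)
θ = 26.00°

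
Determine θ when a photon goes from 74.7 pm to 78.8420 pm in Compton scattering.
135.00°

First find the wavelength shift:
Δλ = λ' - λ = 78.8420 - 74.7 = 4.1420 pm

Using Δλ = λ_C(1 - cos θ), with λ_C = h/(m_e·c) ≈ 2.42631024 pm:
cos θ = 1 - Δλ/λ_C
cos θ = 1 - 4.1420/2.42631024
cos θ = -0.707119

θ = arccos(-0.707119)
θ = 135.00°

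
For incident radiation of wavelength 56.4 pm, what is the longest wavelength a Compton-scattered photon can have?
61.2526 pm (at θ = 180°)

The Compton shift is Δλ = λ_C(1 − cos θ).

Since cos θ ranges from −1 to 1, the factor (1 − cos θ) ranges from 0 to 2; the maximum shift occurs at θ = 180° (backscattering):
Δλ_max = 2λ_C = 2 × 2.4263 pm = 4.8526 pm

Maximum scattered wavelength:
λ'_max = λ₀ + Δλ_max = 56.4 + 4.8526 = 61.2526 pm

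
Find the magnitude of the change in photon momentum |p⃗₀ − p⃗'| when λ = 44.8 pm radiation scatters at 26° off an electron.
6.6365e-24 kg·m/s

Photon momentum magnitude is p = h/λ.

Initial momentum:
p₀ = h/λ = 6.6261e-34/4.4800e-11 = 1.4790e-23 kg·m/s

After scattering:
λ' = λ + Δλ = 44.8 + 0.2456 = 45.0456 pm
p' = h/λ' = 6.6261e-34/4.5046e-11 = 1.4710e-23 kg·m/s

Momentum is a vector; the scattered photon's direction makes angle θ = 26° with the incident direction. The magnitude of the vector change Δp⃗ = p⃗₀ − p⃗' is found from the law of cosines:
|Δp⃗|² = p₀² + p'² − 2p₀p'cos θ
|Δp⃗|² = (1.4790e-23)² + (1.4710e-23)² − 2·1.4790e-23·1.4710e-23·cos(26°)
|Δp⃗| = 6.6365e-24 kg·m/s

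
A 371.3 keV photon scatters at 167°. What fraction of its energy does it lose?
0.5893 (or 58.93%)

Calculate initial and final photon energies:

Initial: E₀ = 371.3 keV → λ₀ = 3.3392 pm
Compton shift: Δλ = 4.7904 pm
Final wavelength: λ' = 8.1296 pm
Final energy: E' = 152.5091 keV

Fractional energy loss:
(E₀ - E')/E₀ = (371.3000 - 152.5091)/371.3000
= 218.7909/371.3000
= 0.5893
= 58.93%

(Intermediate values are shown rounded; full precision is carried through to the final answer.)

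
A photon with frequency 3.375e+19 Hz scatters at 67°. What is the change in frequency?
4.815e+18 Hz (decrease)

Convert frequency to wavelength (c = 299792458 m/s):
λ₀ = c/f₀ = 299792458/3.375e+19 = 8.8827395e-12 m = 8.8827 pm

Calculate Compton shift:
Δλ = λ_C(1 - cos(67°)) = 1.4783 pm

Final wavelength:
λ' = λ₀ + Δλ = 8.8827 + 1.4783 = 10.3610 pm

Final frequency:
f' = c/λ' = 299792458/1.0361015e-11 = 2.8934662e+19 Hz

Frequency shift (decrease):
Δf = f₀ - f' = 3.375e+19 - 2.8934662e+19 = 4.815e+18 Hz

(Intermediate values are shown rounded; full precision is carried through to the final answer.)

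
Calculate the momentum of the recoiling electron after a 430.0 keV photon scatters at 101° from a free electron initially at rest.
2.7577e-22 kg·m/s

The electron is initially at rest, so by conservation of momentum:
p⃗_e = p⃗₀ − p⃗'  (incident photon momentum minus scattered photon momentum)

Photon momentum magnitudes (p = h/λ = E/c):
λ₀ = hc/E₀ = 2.8834 pm → p₀ = h/λ₀ = 2.2980e-22 kg·m/s
Δλ = λ_C(1 − cos 101°) = 2.8893 pm
λ' = 5.7726 pm → p' = h/λ' = 1.1478e-22 kg·m/s

The scattered photon makes angle θ = 101° with the incident direction, so by the law of cosines:
|p⃗_e|² = p₀² + p'² − 2p₀p'cos θ
|p⃗_e|² = (2.2980e-22)² + (1.1478e-22)² − 2·2.2980e-22·1.1478e-22·cos(101°)
|p⃗_e| = 2.7577e-22 kg·m/s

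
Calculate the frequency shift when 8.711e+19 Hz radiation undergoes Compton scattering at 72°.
2.853e+19 Hz (decrease)

Convert frequency to wavelength (c = 299792458 m/s):
λ₀ = c/f₀ = 299792458/8.711e+19 = 3.4415390e-12 m = 3.4415 pm

Calculate Compton shift:
Δλ = λ_C(1 - cos(72°)) = 1.6765 pm

Final wavelength:
λ' = λ₀ + Δλ = 3.4415 + 1.6765 = 5.1181 pm

Final frequency:
f' = c/λ' = 299792458/5.1180781e-12 = 5.8575202e+19 Hz

Frequency shift (decrease):
Δf = f₀ - f' = 8.711e+19 - 5.8575202e+19 = 2.853e+19 Hz

(Intermediate values are shown rounded; full precision is carried through to the final answer.)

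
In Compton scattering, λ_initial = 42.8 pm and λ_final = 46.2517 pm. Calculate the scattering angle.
115.00°

First find the wavelength shift:
Δλ = λ' - λ = 46.2517 - 42.8 = 3.4517 pm

Using Δλ = λ_C(1 - cos θ), with λ_C = h/(m_e·c) ≈ 2.42631024 pm:
cos θ = 1 - Δλ/λ_C
cos θ = 1 - 3.4517/2.42631024
cos θ = -0.422613

θ = arccos(-0.422613)
θ = 115.00°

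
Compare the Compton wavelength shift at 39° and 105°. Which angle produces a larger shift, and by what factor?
105° produces the larger shift by a factor of 5.649

Calculate both shifts using Δλ = λ_C(1 - cos θ):

For θ₁ = 39°:
Δλ₁ = 2.4263 × (1 - cos(39°))
Δλ₁ = 2.4263 × 0.2229
Δλ₁ = 0.5407 pm

For θ₂ = 105°:
Δλ₂ = 2.4263 × (1 - cos(105°))
Δλ₂ = 2.4263 × 1.2588
Δλ₂ = 3.0543 pm

The 105° angle produces the larger shift.
Ratio: 3.0543/0.5407 = 5.649

(Intermediate values are shown rounded; full precision is carried through to the final answer.)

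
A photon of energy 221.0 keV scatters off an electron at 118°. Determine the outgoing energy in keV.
135.1247 keV

First convert energy to wavelength:
λ = hc/E, with hc ≈ 1239.842 keV·pm (i.e. 1239.842 eV·nm)

For E = 221.0 keV = 221000 eV:
λ = 1239.842 keV·pm / 221.0 keV
λ = 5.6101 pm

Calculate the Compton shift:
Δλ = λ_C(1 - cos(118°)) = 2.4263 × 1.4695
Δλ = 3.5654 pm

Final wavelength:
λ' = 5.6101 + 3.5654 = 9.1755 pm

Final energy:
E' = hc/λ' = 1239.842 / 9.1755 = 135.1247 keV

(Intermediate values are shown rounded; full precision is carried through to the final answer.)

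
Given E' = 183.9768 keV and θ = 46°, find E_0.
206.7000 keV

Convert final energy to wavelength (hc ≈ 1239.842 keV·pm):
λ' = hc/E' = 1239.842 / 183.9768 = 6.7391 pm

Calculate the Compton shift:
Δλ = λ_C(1 - cos(46°))
Δλ = 2.4263 × (1 - cos(46°))
Δλ = 0.7409 pm

Initial wavelength:
λ = λ' - Δλ = 6.7391 - 0.7409 = 5.9983 pm

Initial energy:
E = hc/λ = 1239.842 / 5.9983 = 206.7000 keV

(Intermediate values are shown rounded; full precision is carried through to the final answer.)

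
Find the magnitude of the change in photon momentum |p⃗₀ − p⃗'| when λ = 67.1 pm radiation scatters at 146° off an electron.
1.8302e-23 kg·m/s

Photon momentum magnitude is p = h/λ.

Initial momentum:
p₀ = h/λ = 6.6261e-34/6.7100e-11 = 9.8749e-24 kg·m/s

After scattering:
λ' = λ + Δλ = 67.1 + 4.4378 = 71.5378 pm
p' = h/λ' = 6.6261e-34/7.1538e-11 = 9.2623e-24 kg·m/s

Momentum is a vector; the scattered photon's direction makes angle θ = 146° with the incident direction. The magnitude of the vector change Δp⃗ = p⃗₀ − p⃗' is found from the law of cosines:
|Δp⃗|² = p₀² + p'² − 2p₀p'cos θ
|Δp⃗|² = (9.8749e-24)² + (9.2623e-24)² − 2·9.8749e-24·9.2623e-24·cos(146°)
|Δp⃗| = 1.8302e-23 kg·m/s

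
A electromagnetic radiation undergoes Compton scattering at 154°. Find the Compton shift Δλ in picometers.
4.6071 pm

Using the Compton scattering formula:
Δλ = λ_C(1 - cos θ)

where λ_C = h/(m_e·c) ≈ 2.4263 pm is the Compton wavelength of an electron.

For θ = 154°:
cos(154°) = -0.8988
1 - cos(154°) = 1.8988

Δλ = 2.4263 × 1.8988
Δλ = 4.6071 pm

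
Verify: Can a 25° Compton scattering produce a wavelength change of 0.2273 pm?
Yes, consistent

Calculate the expected shift for θ = 25°:

Δλ_expected = λ_C(1 - cos(25°))
Δλ_expected = 2.4263 × (1 - cos(25°))
Δλ_expected = 2.4263 × 0.0937
Δλ_expected = 0.2273 pm

Given shift: 0.2273 pm
Expected shift: 0.2273 pm
Difference: 0.0000 pm

The values match. This is consistent with Compton scattering at the stated angle.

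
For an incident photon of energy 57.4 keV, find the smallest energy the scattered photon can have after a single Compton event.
46.8702 keV (at θ = 180°)

The scattered photon has minimum energy when its wavelength is maximum, i.e., when the Compton shift Δλ = λ_C(1 − cos θ) is maximum. This occurs at θ = 180° (backscattering), giving Δλ_max = 2λ_C = 4.8526 pm.

Initial wavelength: λ₀ = hc/E₀ = 21.6000 pm
Maximum final wavelength: λ'_max = λ₀ + 2λ_C = 21.6000 + 4.8526 = 26.4527 pm
Minimum final energy: E'_min = hc/λ'_max = 46.8702 keV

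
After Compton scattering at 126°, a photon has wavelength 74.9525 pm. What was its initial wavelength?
71.1000 pm

From λ' = λ + Δλ, we have λ = λ' - Δλ

First calculate the Compton shift:
Δλ = λ_C(1 - cos θ)
Δλ = 2.4263 × (1 - cos(126°))
Δλ = 2.4263 × 1.5878
Δλ = 3.8525 pm

Initial wavelength:
λ = λ' - Δλ
λ = 74.9525 - 3.8525
λ = 71.1000 pm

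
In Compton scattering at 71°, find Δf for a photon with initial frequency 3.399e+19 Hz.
5.319e+18 Hz (decrease)

Convert frequency to wavelength (c = 299792458 m/s):
λ₀ = c/f₀ = 299792458/3.399e+19 = 8.8200194e-12 m = 8.8200 pm

Calculate Compton shift:
Δλ = λ_C(1 - cos(71°)) = 1.6364 pm

Final wavelength:
λ' = λ₀ + Δλ = 8.8200 + 1.6364 = 10.4564 pm

Final frequency:
f' = c/λ' = 299792458/1.0456400e-11 = 2.8670714e+19 Hz

Frequency shift (decrease):
Δf = f₀ - f' = 3.399e+19 - 2.8670714e+19 = 5.319e+18 Hz

(Intermediate values are shown rounded; full precision is carried through to the final answer.)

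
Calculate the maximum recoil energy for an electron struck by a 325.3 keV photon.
182.1973 keV

Maximum energy transfer occurs at θ = 180° (backscattering).

Initial photon: E₀ = 325.3 keV → λ₀ = 3.8114 pm

Maximum Compton shift (at 180°):
Δλ_max = 2λ_C = 2 × 2.4263 = 4.8526 pm

Final wavelength:
λ' = 3.8114 + 4.8526 = 8.6640 pm

Minimum photon energy (maximum energy to electron):
E'_min = hc/λ' = 143.1027 keV

Maximum electron kinetic energy:
K_max = E₀ - E'_min = 325.3000 - 143.1027 = 182.1973 keV

(Intermediate values are shown rounded; full precision is carried through to the final answer.)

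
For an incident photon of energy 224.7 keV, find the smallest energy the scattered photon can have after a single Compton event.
119.5560 keV (at θ = 180°)

The scattered photon has minimum energy when its wavelength is maximum, i.e., when the Compton shift Δλ = λ_C(1 − cos θ) is maximum. This occurs at θ = 180° (backscattering), giving Δλ_max = 2λ_C = 4.8526 pm.

Initial wavelength: λ₀ = hc/E₀ = 5.5178 pm
Maximum final wavelength: λ'_max = λ₀ + 2λ_C = 5.5178 + 4.8526 = 10.3704 pm
Minimum final energy: E'_min = hc/λ'_max = 119.5560 keV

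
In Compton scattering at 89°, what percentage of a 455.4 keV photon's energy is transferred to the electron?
0.4668 (or 46.68%)

Calculate initial and final photon energies:

Initial: E₀ = 455.4 keV → λ₀ = 2.7225 pm
Compton shift: Δλ = 2.3840 pm
Final wavelength: λ' = 5.1065 pm
Final energy: E' = 242.7969 keV

Fractional energy loss:
(E₀ - E')/E₀ = (455.4000 - 242.7969)/455.4000
= 212.6031/455.4000
= 0.4668
= 46.68%

(Intermediate values are shown rounded; full precision is carried through to the final answer.)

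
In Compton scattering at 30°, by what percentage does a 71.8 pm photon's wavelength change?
0.4527%

Calculate the Compton shift:
Δλ = λ_C(1 - cos(30°))
Δλ = 2.4263 × (1 - cos(30°))
Δλ = 2.4263 × 0.1340
Δλ = 0.3251 pm

Percentage change:
(Δλ/λ₀) × 100 = (0.3251/71.8) × 100
= 0.4527%

(Intermediate values are shown rounded; full precision is carried through to the final answer.)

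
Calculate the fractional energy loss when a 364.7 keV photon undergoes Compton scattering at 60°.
0.2630 (or 26.30%)

Calculate initial and final photon energies:

Initial: E₀ = 364.7 keV → λ₀ = 3.3996 pm
Compton shift: Δλ = 1.2132 pm
Final wavelength: λ' = 4.6128 pm
Final energy: E' = 268.7843 keV

Fractional energy loss:
(E₀ - E')/E₀ = (364.7000 - 268.7843)/364.7000
= 95.9157/364.7000
= 0.2630
= 26.30%

(Intermediate values are shown rounded; full precision is carried through to the final answer.)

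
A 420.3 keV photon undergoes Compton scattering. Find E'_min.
158.9028 keV (at θ = 180°)

The scattered photon has minimum energy when its wavelength is maximum, i.e., when the Compton shift Δλ = λ_C(1 − cos θ) is maximum. This occurs at θ = 180° (backscattering), giving Δλ_max = 2λ_C = 4.8526 pm.

Initial wavelength: λ₀ = hc/E₀ = 2.9499 pm
Maximum final wavelength: λ'_max = λ₀ + 2λ_C = 2.9499 + 4.8526 = 7.8025 pm
Minimum final energy: E'_min = hc/λ'_max = 158.9028 keV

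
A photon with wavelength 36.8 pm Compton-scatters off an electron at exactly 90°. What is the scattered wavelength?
39.2263 pm

Using the Compton formula: λ' = λ + λ_C(1 − cos θ)

For θ = 90°, cos θ = 0 (exact) = 0.0000, so:
1 − cos 90° = 1 − (0) = 1.0000

Δλ = λ_C × 1.0000 = 2.4263 × 1.0000 = 2.4263 pm

λ' = 36.8 + 2.4263 = 39.2263 pm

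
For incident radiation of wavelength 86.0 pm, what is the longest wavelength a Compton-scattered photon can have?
90.8526 pm (at θ = 180°)

The Compton shift is Δλ = λ_C(1 − cos θ).

Since cos θ ranges from −1 to 1, the factor (1 − cos θ) ranges from 0 to 2; the maximum shift occurs at θ = 180° (backscattering):
Δλ_max = 2λ_C = 2 × 2.4263 pm = 4.8526 pm

Maximum scattered wavelength:
λ'_max = λ₀ + Δλ_max = 86.0 + 4.8526 = 90.8526 pm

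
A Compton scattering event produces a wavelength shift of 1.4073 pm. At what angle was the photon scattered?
65.17°

From the Compton formula Δλ = λ_C(1 - cos θ), we can solve for θ:

cos θ = 1 - Δλ/λ_C

Given:
- Δλ = 1.4073 pm
- λ_C = h/(m_e·c) ≈ 2.42631024 pm

cos θ = 1 - 1.4073/2.42631024
cos θ = 1 - 0.580017
cos θ = 0.419983

θ = arccos(0.419983)
θ = 65.17°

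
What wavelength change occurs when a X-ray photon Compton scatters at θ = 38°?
0.5144 pm

Using the Compton scattering formula:
Δλ = λ_C(1 - cos θ)

where λ_C = h/(m_e·c) ≈ 2.4263 pm is the Compton wavelength of an electron.

For θ = 38°:
cos(38°) = 0.7880
1 - cos(38°) = 0.2120

Δλ = 2.4263 × 0.2120
Δλ = 0.5144 pm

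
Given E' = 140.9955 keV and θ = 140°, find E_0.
275.0001 keV

Convert final energy to wavelength (hc ≈ 1239.842 keV·pm):
λ' = hc/E' = 1239.842 / 140.9955 = 8.7935 pm

Calculate the Compton shift:
Δλ = λ_C(1 - cos(140°))
Δλ = 2.4263 × (1 - cos(140°))
Δλ = 4.2850 pm

Initial wavelength:
λ = λ' - Δλ = 8.7935 - 4.2850 = 4.5085 pm

Initial energy:
E = hc/λ = 1239.842 / 4.5085 = 275.0001 keV

(Intermediate values are shown rounded; full precision is carried through to the final answer.)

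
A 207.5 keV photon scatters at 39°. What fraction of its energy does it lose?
0.0830 (or 8.30%)

Calculate initial and final photon energies:

Initial: E₀ = 207.5 keV → λ₀ = 5.9751 pm
Compton shift: Δλ = 0.5407 pm
Final wavelength: λ' = 6.5159 pm
Final energy: E' = 190.2808 keV

Fractional energy loss:
(E₀ - E')/E₀ = (207.5000 - 190.2808)/207.5000
= 17.2192/207.5000
= 0.0830
= 8.30%

(Intermediate values are shown rounded; full precision is carried through to the final answer.)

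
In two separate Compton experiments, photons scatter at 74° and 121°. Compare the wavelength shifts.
121° produces the larger shift by a factor of 2.092

Calculate both shifts using Δλ = λ_C(1 - cos θ):

For θ₁ = 74°:
Δλ₁ = 2.4263 × (1 - cos(74°))
Δλ₁ = 2.4263 × 0.7244
Δλ₁ = 1.7575 pm

For θ₂ = 121°:
Δλ₂ = 2.4263 × (1 - cos(121°))
Δλ₂ = 2.4263 × 1.5150
Δλ₂ = 3.6760 pm

The 121° angle produces the larger shift.
Ratio: 3.6760/1.7575 = 2.092

(Intermediate values are shown rounded; full precision is carried through to the final answer.)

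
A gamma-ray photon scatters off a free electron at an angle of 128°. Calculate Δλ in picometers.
3.9201 pm

Using the Compton scattering formula:
Δλ = λ_C(1 - cos θ)

where λ_C = h/(m_e·c) ≈ 2.4263 pm is the Compton wavelength of an electron.

For θ = 128°:
cos(128°) = -0.6157
1 - cos(128°) = 1.6157

Δλ = 2.4263 × 1.6157
Δλ = 3.9201 pm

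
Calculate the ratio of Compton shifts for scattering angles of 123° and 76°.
123° produces the larger shift by a factor of 2.038

Calculate both shifts using Δλ = λ_C(1 - cos θ):

For θ₁ = 76°:
Δλ₁ = 2.4263 × (1 - cos(76°))
Δλ₁ = 2.4263 × 0.7581
Δλ₁ = 1.8393 pm

For θ₂ = 123°:
Δλ₂ = 2.4263 × (1 - cos(123°))
Δλ₂ = 2.4263 × 1.5446
Δλ₂ = 3.7478 pm

The 123° angle produces the larger shift.
Ratio: 3.7478/1.8393 = 2.038

(Intermediate values are shown rounded; full precision is carried through to the final answer.)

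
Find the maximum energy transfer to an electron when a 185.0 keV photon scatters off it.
77.6959 keV

Maximum energy transfer occurs at θ = 180° (backscattering).

Initial photon: E₀ = 185.0 keV → λ₀ = 6.7018 pm

Maximum Compton shift (at 180°):
Δλ_max = 2λ_C = 2 × 2.4263 = 4.8526 pm

Final wavelength:
λ' = 6.7018 + 4.8526 = 11.5545 pm

Minimum photon energy (maximum energy to electron):
E'_min = hc/λ' = 107.3041 keV

Maximum electron kinetic energy:
K_max = E₀ - E'_min = 185.0000 - 107.3041 = 77.6959 keV

(Intermediate values are shown rounded; full precision is carried through to the final answer.)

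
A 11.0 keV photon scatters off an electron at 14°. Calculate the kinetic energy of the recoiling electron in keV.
0.0070 keV

By energy conservation: K_e = E_initial - E_final

First find the scattered photon energy:
Initial wavelength: λ = hc/E = 112.7129 pm
Compton shift: Δλ = λ_C(1 - cos(14°)) = 0.0721 pm
Final wavelength: λ' = 112.7129 + 0.0721 = 112.7850 pm
Final photon energy: E' = hc/λ' = 10.9930 keV

Electron kinetic energy:
K_e = E - E' = 11.0000 - 10.9930 = 0.0070 keV

(Intermediate values are shown rounded; full precision is carried through to the final answer.)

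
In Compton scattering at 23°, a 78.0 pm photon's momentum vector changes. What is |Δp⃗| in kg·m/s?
3.3831e-24 kg·m/s

Photon momentum magnitude is p = h/λ.

Initial momentum:
p₀ = h/λ = 6.6261e-34/7.8000e-11 = 8.4950e-24 kg·m/s

After scattering:
λ' = λ + Δλ = 78.0 + 0.1929 = 78.1929 pm
p' = h/λ' = 6.6261e-34/7.8193e-11 = 8.4740e-24 kg·m/s

Momentum is a vector; the scattered photon's direction makes angle θ = 23° with the incident direction. The magnitude of the vector change Δp⃗ = p⃗₀ − p⃗' is found from the law of cosines:
|Δp⃗|² = p₀² + p'² − 2p₀p'cos θ
|Δp⃗|² = (8.4950e-24)² + (8.4740e-24)² − 2·8.4950e-24·8.4740e-24·cos(23°)
|Δp⃗| = 3.3831e-24 kg·m/s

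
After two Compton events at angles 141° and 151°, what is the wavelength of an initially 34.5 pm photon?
43.3603 pm

Apply Compton shift twice:

First scattering at θ₁ = 141°:
Δλ₁ = λ_C(1 - cos(141°))
Δλ₁ = 2.4263 × 1.7771
Δλ₁ = 4.3119 pm

After first scattering:
λ₁ = 34.5 + 4.3119 = 38.8119 pm

Second scattering at θ₂ = 151°:
Δλ₂ = λ_C(1 - cos(151°))
Δλ₂ = 2.4263 × 1.8746
Δλ₂ = 4.5484 pm

Final wavelength:
λ₂ = 38.8119 + 4.5484 = 43.3603 pm

Total shift: Δλ_total = 4.3119 + 4.5484 = 8.8603 pm

(Intermediate values are shown rounded; full precision is carried through to the final answer.)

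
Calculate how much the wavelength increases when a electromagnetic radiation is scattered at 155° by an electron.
4.6253 pm

Using the Compton scattering formula:
Δλ = λ_C(1 - cos θ)

where λ_C = h/(m_e·c) ≈ 2.4263 pm is the Compton wavelength of an electron.

For θ = 155°:
cos(155°) = -0.9063
1 - cos(155°) = 1.9063

Δλ = 2.4263 × 1.9063
Δλ = 4.6253 pm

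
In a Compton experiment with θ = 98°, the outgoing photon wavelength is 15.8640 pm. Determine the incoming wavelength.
13.1000 pm

From λ' = λ + Δλ, we have λ = λ' - Δλ

First calculate the Compton shift:
Δλ = λ_C(1 - cos θ)
Δλ = 2.4263 × (1 - cos(98°))
Δλ = 2.4263 × 1.1392
Δλ = 2.7640 pm

Initial wavelength:
λ = λ' - Δλ
λ = 15.8640 - 2.7640
λ = 13.1000 pm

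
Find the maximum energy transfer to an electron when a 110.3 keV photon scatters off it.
33.2589 keV

Maximum energy transfer occurs at θ = 180° (backscattering).

Initial photon: E₀ = 110.3 keV → λ₀ = 11.2406 pm

Maximum Compton shift (at 180°):
Δλ_max = 2λ_C = 2 × 2.4263 = 4.8526 pm

Final wavelength:
λ' = 11.2406 + 4.8526 = 16.0933 pm

Minimum photon energy (maximum energy to electron):
E'_min = hc/λ' = 77.0411 keV

Maximum electron kinetic energy:
K_max = E₀ - E'_min = 110.3000 - 77.0411 = 33.2589 keV

(Intermediate values are shown rounded; full precision is carried through to the final answer.)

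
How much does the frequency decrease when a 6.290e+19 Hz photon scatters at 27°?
3.307e+18 Hz (decrease)

Convert frequency to wavelength (c = 299792458 m/s):
λ₀ = c/f₀ = 299792458/6.290e+19 = 4.7661758e-12 m = 4.7662 pm

Calculate Compton shift:
Δλ = λ_C(1 - cos(27°)) = 0.2645 pm

Final wavelength:
λ' = λ₀ + Δλ = 4.7662 + 0.2645 = 5.0306 pm

Final frequency:
f' = c/λ' = 299792458/5.0306278e-12 = 5.9593448e+19 Hz

Frequency shift (decrease):
Δf = f₀ - f' = 6.290e+19 - 5.9593448e+19 = 3.307e+18 Hz

(Intermediate values are shown rounded; full precision is carried through to the final answer.)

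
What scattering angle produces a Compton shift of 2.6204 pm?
94.59°

From the Compton formula Δλ = λ_C(1 - cos θ), we can solve for θ:

cos θ = 1 - Δλ/λ_C

Given:
- Δλ = 2.6204 pm
- λ_C = h/(m_e·c) ≈ 2.42631024 pm

cos θ = 1 - 2.6204/2.42631024
cos θ = 1 - 1.079994
cos θ = -0.079994

θ = arccos(-0.079994)
θ = 94.59°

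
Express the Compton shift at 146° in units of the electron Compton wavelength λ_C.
1.8290 λ_C

The Compton shift formula is:
Δλ = λ_C(1 - cos θ)

Dividing both sides by λ_C:
Δλ/λ_C = 1 - cos θ

For θ = 146°:
Δλ/λ_C = 1 - cos(146°)
Δλ/λ_C = 1 - -0.8290
Δλ/λ_C = 1.8290

This means the shift is 1.8290 × λ_C = 4.4378 pm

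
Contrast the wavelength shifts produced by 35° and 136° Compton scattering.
136° produces the larger shift by a factor of 9.507

Calculate both shifts using Δλ = λ_C(1 - cos θ):

For θ₁ = 35°:
Δλ₁ = 2.4263 × (1 - cos(35°))
Δλ₁ = 2.4263 × 0.1808
Δλ₁ = 0.4388 pm

For θ₂ = 136°:
Δλ₂ = 2.4263 × (1 - cos(136°))
Δλ₂ = 2.4263 × 1.7193
Δλ₂ = 4.1717 pm

The 136° angle produces the larger shift.
Ratio: 4.1717/0.4388 = 9.507

(Intermediate values are shown rounded; full precision is carried through to the final answer.)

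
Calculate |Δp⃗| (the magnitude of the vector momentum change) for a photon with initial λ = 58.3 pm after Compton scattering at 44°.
8.4669e-24 kg·m/s

Photon momentum magnitude is p = h/λ.

Initial momentum:
p₀ = h/λ = 6.6261e-34/5.8300e-11 = 1.1365e-23 kg·m/s

After scattering:
λ' = λ + Δλ = 58.3 + 0.6810 = 58.9810 pm
p' = h/λ' = 6.6261e-34/5.8981e-11 = 1.1234e-23 kg·m/s

Momentum is a vector; the scattered photon's direction makes angle θ = 44° with the incident direction. The magnitude of the vector change Δp⃗ = p⃗₀ − p⃗' is found from the law of cosines:
|Δp⃗|² = p₀² + p'² − 2p₀p'cos θ
|Δp⃗|² = (1.1365e-23)² + (1.1234e-23)² − 2·1.1365e-23·1.1234e-23·cos(44°)
|Δp⃗| = 8.4669e-24 kg·m/s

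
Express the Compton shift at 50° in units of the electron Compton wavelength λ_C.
0.3572 λ_C

The Compton shift formula is:
Δλ = λ_C(1 - cos θ)

Dividing both sides by λ_C:
Δλ/λ_C = 1 - cos θ

For θ = 50°:
Δλ/λ_C = 1 - cos(50°)
Δλ/λ_C = 1 - 0.6428
Δλ/λ_C = 0.3572

This means the shift is 0.3572 × λ_C = 0.8667 pm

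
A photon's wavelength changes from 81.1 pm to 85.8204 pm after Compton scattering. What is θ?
161.00°

First find the wavelength shift:
Δλ = λ' - λ = 85.8204 - 81.1 = 4.7204 pm

Using Δλ = λ_C(1 - cos θ), with λ_C = h/(m_e·c) ≈ 2.42631024 pm:
cos θ = 1 - Δλ/λ_C
cos θ = 1 - 4.7204/2.42631024
cos θ = -0.945506

θ = arccos(-0.945506)
θ = 161.00°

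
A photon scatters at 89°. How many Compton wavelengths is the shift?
0.9825 λ_C

The Compton shift formula is:
Δλ = λ_C(1 - cos θ)

Dividing both sides by λ_C:
Δλ/λ_C = 1 - cos θ

For θ = 89°:
Δλ/λ_C = 1 - cos(89°)
Δλ/λ_C = 1 - 0.0175
Δλ/λ_C = 0.9825

This means the shift is 0.9825 × λ_C = 2.3840 pm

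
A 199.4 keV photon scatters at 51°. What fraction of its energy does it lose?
0.1264 (or 12.64%)

Calculate initial and final photon energies:

Initial: E₀ = 199.4 keV → λ₀ = 6.2179 pm
Compton shift: Δλ = 0.8994 pm
Final wavelength: λ' = 7.1172 pm
Final energy: E' = 174.2025 keV

Fractional energy loss:
(E₀ - E')/E₀ = (199.4000 - 174.2025)/199.4000
= 25.1975/199.4000
= 0.1264
= 12.64%

(Intermediate values are shown rounded; full precision is carried through to the final answer.)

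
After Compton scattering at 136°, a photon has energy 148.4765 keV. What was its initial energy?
296.6999 keV

Convert final energy to wavelength (hc ≈ 1239.842 keV·pm):
λ' = hc/E' = 1239.842 / 148.4765 = 8.3504 pm

Calculate the Compton shift:
Δλ = λ_C(1 - cos(136°))
Δλ = 2.4263 × (1 - cos(136°))
Δλ = 4.1717 pm

Initial wavelength:
λ = λ' - Δλ = 8.3504 - 4.1717 = 4.1788 pm

Initial energy:
E = hc/λ = 1239.842 / 4.1788 = 296.6999 keV

(Intermediate values are shown rounded; full precision is carried through to the final answer.)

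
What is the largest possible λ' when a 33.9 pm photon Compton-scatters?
38.7526 pm (at θ = 180°)

The Compton shift is Δλ = λ_C(1 − cos θ).

Since cos θ ranges from −1 to 1, the factor (1 − cos θ) ranges from 0 to 2; the maximum shift occurs at θ = 180° (backscattering):
Δλ_max = 2λ_C = 2 × 2.4263 pm = 4.8526 pm

Maximum scattered wavelength:
λ'_max = λ₀ + Δλ_max = 33.9 + 4.8526 = 38.7526 pm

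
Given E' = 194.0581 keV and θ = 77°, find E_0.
275.0001 keV

Convert final energy to wavelength (hc ≈ 1239.842 keV·pm):
λ' = hc/E' = 1239.842 / 194.0581 = 6.3890 pm

Calculate the Compton shift:
Δλ = λ_C(1 - cos(77°))
Δλ = 2.4263 × (1 - cos(77°))
Δλ = 1.8805 pm

Initial wavelength:
λ = λ' - Δλ = 6.3890 - 1.8805 = 4.5085 pm

Initial energy:
E = hc/λ = 1239.842 / 4.5085 = 275.0001 keV

(Intermediate values are shown rounded; full precision is carried through to the final answer.)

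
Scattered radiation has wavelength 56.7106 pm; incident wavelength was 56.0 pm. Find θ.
45.00°

First find the wavelength shift:
Δλ = λ' - λ = 56.7106 - 56.0 = 0.7106 pm

Using Δλ = λ_C(1 - cos θ), with λ_C = h/(m_e·c) ≈ 2.42631024 pm:
cos θ = 1 - Δλ/λ_C
cos θ = 1 - 0.7106/2.42631024
cos θ = 0.707127

θ = arccos(0.707127)
θ = 45.00°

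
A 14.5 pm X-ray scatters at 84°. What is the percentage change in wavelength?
14.9841%

Calculate the Compton shift:
Δλ = λ_C(1 - cos(84°))
Δλ = 2.4263 × (1 - cos(84°))
Δλ = 2.4263 × 0.8955
Δλ = 2.1727 pm

Percentage change:
(Δλ/λ₀) × 100 = (2.1727/14.5) × 100
= 14.9841%

(Intermediate values are shown rounded; full precision is carried through to the final answer.)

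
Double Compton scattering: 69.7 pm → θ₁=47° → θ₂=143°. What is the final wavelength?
74.8356 pm

Apply Compton shift twice:

First scattering at θ₁ = 47°:
Δλ₁ = λ_C(1 - cos(47°))
Δλ₁ = 2.4263 × 0.3180
Δλ₁ = 0.7716 pm

After first scattering:
λ₁ = 69.7 + 0.7716 = 70.4716 pm

Second scattering at θ₂ = 143°:
Δλ₂ = λ_C(1 - cos(143°))
Δλ₂ = 2.4263 × 1.7986
Δλ₂ = 4.3640 pm

Final wavelength:
λ₂ = 70.4716 + 4.3640 = 74.8356 pm

Total shift: Δλ_total = 0.7716 + 4.3640 = 5.1356 pm

(Intermediate values are shown rounded; full precision is carried through to the final answer.)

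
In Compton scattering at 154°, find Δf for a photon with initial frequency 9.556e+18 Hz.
1.224e+18 Hz (decrease)

Convert frequency to wavelength (c = 299792458 m/s):
λ₀ = c/f₀ = 299792458/9.556e+18 = 3.1372170e-11 m = 31.3722 pm

Calculate Compton shift:
Δλ = λ_C(1 - cos(154°)) = 4.6071 pm

Final wavelength:
λ' = λ₀ + Δλ = 31.3722 + 4.6071 = 35.9792 pm

Final frequency:
f' = c/λ' = 299792458/3.5979234e-11 = 8.3323748e+18 Hz

Frequency shift (decrease):
Δf = f₀ - f' = 9.556e+18 - 8.3323748e+18 = 1.224e+18 Hz

(Intermediate values are shown rounded; full precision is carried through to the final answer.)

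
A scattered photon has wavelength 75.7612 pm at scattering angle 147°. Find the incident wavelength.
71.3000 pm

From λ' = λ + Δλ, we have λ = λ' - Δλ

First calculate the Compton shift:
Δλ = λ_C(1 - cos θ)
Δλ = 2.4263 × (1 - cos(147°))
Δλ = 2.4263 × 1.8387
Δλ = 4.4612 pm

Initial wavelength:
λ = λ' - Δλ
λ = 75.7612 - 4.4612
λ = 71.3000 pm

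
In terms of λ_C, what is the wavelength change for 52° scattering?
0.3843 λ_C

The Compton shift formula is:
Δλ = λ_C(1 - cos θ)

Dividing both sides by λ_C:
Δλ/λ_C = 1 - cos θ

For θ = 52°:
Δλ/λ_C = 1 - cos(52°)
Δλ/λ_C = 1 - 0.6157
Δλ/λ_C = 0.3843

This means the shift is 0.3843 × λ_C = 0.9325 pm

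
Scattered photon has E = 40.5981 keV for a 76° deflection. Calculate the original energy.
43.2000 keV

Convert final energy to wavelength (hc ≈ 1239.842 keV·pm):
λ' = hc/E' = 1239.842 / 40.5981 = 30.5394 pm

Calculate the Compton shift:
Δλ = λ_C(1 - cos(76°))
Δλ = 2.4263 × (1 - cos(76°))
Δλ = 1.8393 pm

Initial wavelength:
λ = λ' - Δλ = 30.5394 - 1.8393 = 28.7001 pm

Initial energy:
E = hc/λ = 1239.842 / 28.7001 = 43.2000 keV

(Intermediate values are shown rounded; full precision is carried through to the final answer.)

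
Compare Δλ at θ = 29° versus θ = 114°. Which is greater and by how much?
114° produces the larger shift by a factor of 11.220

Calculate both shifts using Δλ = λ_C(1 - cos θ):

For θ₁ = 29°:
Δλ₁ = 2.4263 × (1 - cos(29°))
Δλ₁ = 2.4263 × 0.1254
Δλ₁ = 0.3042 pm

For θ₂ = 114°:
Δλ₂ = 2.4263 × (1 - cos(114°))
Δλ₂ = 2.4263 × 1.4067
Δλ₂ = 3.4132 pm

The 114° angle produces the larger shift.
Ratio: 3.4132/0.3042 = 11.220

(Intermediate values are shown rounded; full precision is carried through to the final answer.)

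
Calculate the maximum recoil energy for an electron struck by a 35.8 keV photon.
4.3997 keV

Maximum energy transfer occurs at θ = 180° (backscattering).

Initial photon: E₀ = 35.8 keV → λ₀ = 34.6325 pm

Maximum Compton shift (at 180°):
Δλ_max = 2λ_C = 2 × 2.4263 = 4.8526 pm

Final wavelength:
λ' = 34.6325 + 4.8526 = 39.4851 pm

Minimum photon energy (maximum energy to electron):
E'_min = hc/λ' = 31.4003 keV

Maximum electron kinetic energy:
K_max = E₀ - E'_min = 35.8000 - 31.4003 = 4.3997 keV

(Intermediate values are shown rounded; full precision is carried through to the final answer.)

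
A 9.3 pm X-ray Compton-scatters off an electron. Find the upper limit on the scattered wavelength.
14.1526 pm (at θ = 180°)

The Compton shift is Δλ = λ_C(1 − cos θ).

Since cos θ ranges from −1 to 1, the factor (1 − cos θ) ranges from 0 to 2; the maximum shift occurs at θ = 180° (backscattering):
Δλ_max = 2λ_C = 2 × 2.4263 pm = 4.8526 pm

Maximum scattered wavelength:
λ'_max = λ₀ + Δλ_max = 9.3 + 4.8526 = 14.1526 pm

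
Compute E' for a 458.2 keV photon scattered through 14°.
446.3124 keV

First convert energy to wavelength:
λ = hc/E, with hc ≈ 1239.842 keV·pm (i.e. 1239.842 eV·nm)

For E = 458.2 keV = 458200 eV:
λ = 1239.842 keV·pm / 458.2 keV
λ = 2.7059 pm

Calculate the Compton shift:
Δλ = λ_C(1 - cos(14°)) = 2.4263 × 0.0297
Δλ = 0.0721 pm

Final wavelength:
λ' = 2.7059 + 0.0721 = 2.7780 pm

Final energy:
E' = hc/λ' = 1239.842 / 2.7780 = 446.3124 keV

(Intermediate values are shown rounded; full precision is carried through to the final answer.)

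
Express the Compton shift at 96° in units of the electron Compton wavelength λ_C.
1.1045 λ_C

The Compton shift formula is:
Δλ = λ_C(1 - cos θ)

Dividing both sides by λ_C:
Δλ/λ_C = 1 - cos θ

For θ = 96°:
Δλ/λ_C = 1 - cos(96°)
Δλ/λ_C = 1 - -0.1045
Δλ/λ_C = 1.1045

This means the shift is 1.1045 × λ_C = 2.6799 pm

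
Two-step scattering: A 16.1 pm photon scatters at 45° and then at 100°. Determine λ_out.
19.6583 pm

Apply Compton shift twice:

First scattering at θ₁ = 45°:
Δλ₁ = λ_C(1 - cos(45°))
Δλ₁ = 2.4263 × 0.2929
Δλ₁ = 0.7106 pm

After first scattering:
λ₁ = 16.1 + 0.7106 = 16.8106 pm

Second scattering at θ₂ = 100°:
Δλ₂ = λ_C(1 - cos(100°))
Δλ₂ = 2.4263 × 1.1736
Δλ₂ = 2.8476 pm

Final wavelength:
λ₂ = 16.8106 + 2.8476 = 19.6583 pm

Total shift: Δλ_total = 0.7106 + 2.8476 = 3.5583 pm

(Intermediate values are shown rounded; full precision is carried through to the final answer.)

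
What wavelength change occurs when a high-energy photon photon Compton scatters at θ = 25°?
0.2273 pm

Using the Compton scattering formula:
Δλ = λ_C(1 - cos θ)

where λ_C = h/(m_e·c) ≈ 2.4263 pm is the Compton wavelength of an electron.

For θ = 25°:
cos(25°) = 0.9063
1 - cos(25°) = 0.0937

Δλ = 2.4263 × 0.0937
Δλ = 0.2273 pm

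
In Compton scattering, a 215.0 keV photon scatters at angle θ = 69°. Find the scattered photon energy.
169.2962 keV

First convert energy to wavelength:
λ = hc/E, with hc ≈ 1239.842 keV·pm (i.e. 1239.842 eV·nm)

For E = 215.0 keV = 215000 eV:
λ = 1239.842 keV·pm / 215.0 keV
λ = 5.7667 pm

Calculate the Compton shift:
Δλ = λ_C(1 - cos(69°)) = 2.4263 × 0.6416
Δλ = 1.5568 pm

Final wavelength:
λ' = 5.7667 + 1.5568 = 7.3235 pm

Final energy:
E' = hc/λ' = 1239.842 / 7.3235 = 169.2962 keV

(Intermediate values are shown rounded; full precision is carried through to the final answer.)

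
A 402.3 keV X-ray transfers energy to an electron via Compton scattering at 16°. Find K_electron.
11.9062 keV

By energy conservation: K_e = E_initial - E_final

First find the scattered photon energy:
Initial wavelength: λ = hc/E = 3.0819 pm
Compton shift: Δλ = λ_C(1 - cos(16°)) = 0.0940 pm
Final wavelength: λ' = 3.0819 + 0.0940 = 3.1759 pm
Final photon energy: E' = hc/λ' = 390.3938 keV

Electron kinetic energy:
K_e = E - E' = 402.3000 - 390.3938 = 11.9062 keV

(Intermediate values are shown rounded; full precision is carried through to the final answer.)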